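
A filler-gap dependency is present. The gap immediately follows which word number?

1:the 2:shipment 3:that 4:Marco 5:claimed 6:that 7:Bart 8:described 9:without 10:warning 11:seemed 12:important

The displaced element is "the shipment" (word 2).
It is linked across 1 clause boundary (that).
It functions as the direct object of "described", so the gap sits immediately after word 8 ("described").
Base order: Marco claimed that Bart described the shipment without warning.

8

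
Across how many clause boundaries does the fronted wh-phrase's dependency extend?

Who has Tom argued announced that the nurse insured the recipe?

"who" is extracted from the subject of "announced".
Boundaries crossed, outermost first: [Ø] — 1 in total.

1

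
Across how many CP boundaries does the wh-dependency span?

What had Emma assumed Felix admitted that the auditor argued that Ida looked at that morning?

"what" is extracted from the PP object of "looked".
Boundaries crossed, outermost first: [Ø], [that], [that] — 3 in total.

3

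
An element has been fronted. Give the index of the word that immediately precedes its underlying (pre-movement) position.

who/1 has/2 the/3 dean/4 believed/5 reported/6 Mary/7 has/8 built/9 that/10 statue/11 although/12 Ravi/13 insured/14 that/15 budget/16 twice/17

5

The displaced element is "who" (word 1).
It is linked across 1 clause boundary (Ø).
It functions as the subject of "reported", so the gap sits immediately after word 5 ("believed").
Base order: The dean has believed who reported Mary has built that statue although Ravi insured that budget twice.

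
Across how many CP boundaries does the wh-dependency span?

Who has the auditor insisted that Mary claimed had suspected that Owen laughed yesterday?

"who" is extracted from the subject of "suspected".
Boundaries crossed, outermost first: [that], [Ø] — 2 in total.

2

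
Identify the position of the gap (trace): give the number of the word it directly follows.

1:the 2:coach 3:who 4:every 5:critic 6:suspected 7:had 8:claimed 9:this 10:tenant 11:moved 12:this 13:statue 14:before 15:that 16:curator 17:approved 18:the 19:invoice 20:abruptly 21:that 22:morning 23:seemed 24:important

The displaced element is "the coach" (word 2).
It is linked across 1 clause boundary (Ø).
It functions as the subject of "claimed", so the gap sits immediately after word 6 ("suspected").
Base order: Every critic suspected that the coach had claimed this tenant moved this statue before that curator approved the invoice abruptly that morning.

6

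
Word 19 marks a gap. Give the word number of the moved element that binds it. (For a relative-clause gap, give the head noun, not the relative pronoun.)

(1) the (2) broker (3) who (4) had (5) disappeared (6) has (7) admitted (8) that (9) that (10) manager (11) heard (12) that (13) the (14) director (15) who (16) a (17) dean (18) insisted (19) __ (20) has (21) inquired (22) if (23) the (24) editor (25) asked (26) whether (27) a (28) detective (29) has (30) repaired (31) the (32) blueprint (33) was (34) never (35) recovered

14

The gap at 19 is the subject of "inquired", inside a relative clause.
The relative pronoun is "who" (word 15); it is bound by the head noun immediately before it.
Its filler is the head noun "director", at word 14.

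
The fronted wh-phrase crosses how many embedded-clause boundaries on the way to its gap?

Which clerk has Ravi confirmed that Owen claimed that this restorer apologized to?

2

"which clerk" is extracted from the PP object of "apologized".
Boundaries crossed, outermost first: [that], [that] — 2 in total.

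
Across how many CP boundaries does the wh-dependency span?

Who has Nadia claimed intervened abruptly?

1

"who" is extracted from the subject of "intervened".
Boundaries crossed, outermost first: [Ø] — 1 in total.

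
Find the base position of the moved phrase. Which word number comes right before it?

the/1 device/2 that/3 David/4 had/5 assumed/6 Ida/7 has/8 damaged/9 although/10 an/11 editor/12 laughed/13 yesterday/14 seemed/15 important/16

The displaced element is "the device" (word 2).
It is linked across 1 clause boundary (Ø).
It functions as the direct object of "damaged", so the gap sits immediately after word 9 ("damaged").
Base order: David had assumed Ida has damaged the device although an editor laughed yesterday.

9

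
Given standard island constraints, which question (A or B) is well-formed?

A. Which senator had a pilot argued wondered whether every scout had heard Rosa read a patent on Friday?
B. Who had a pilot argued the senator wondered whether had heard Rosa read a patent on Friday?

A

In B, the wh-phrase is extracted from inside a wh-island (introduced by "whether"), which blocks movement.
In A, the extraction path crosses only that-complement boundaries, which are transparent.
So A is grammatical.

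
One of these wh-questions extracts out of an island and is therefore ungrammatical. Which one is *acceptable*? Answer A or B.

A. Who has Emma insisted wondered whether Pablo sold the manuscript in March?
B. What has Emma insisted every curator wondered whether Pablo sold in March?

A

In B, the wh-phrase is extracted from inside a wh-island (introduced by "whether"), which blocks movement.
In A, the extraction path crosses only that-complement boundaries, which are transparent.
So A is grammatical.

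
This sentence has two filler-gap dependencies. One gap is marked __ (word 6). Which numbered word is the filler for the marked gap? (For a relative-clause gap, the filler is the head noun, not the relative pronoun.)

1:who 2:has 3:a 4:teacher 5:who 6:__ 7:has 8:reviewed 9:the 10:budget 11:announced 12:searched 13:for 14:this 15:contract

4

The marked gap is inside the relative clause, the subject of "reviewed".
Its filler is the head noun "teacher" (via "who"), at word 4.
(The other dependency links word 1 to a gap after word 11.)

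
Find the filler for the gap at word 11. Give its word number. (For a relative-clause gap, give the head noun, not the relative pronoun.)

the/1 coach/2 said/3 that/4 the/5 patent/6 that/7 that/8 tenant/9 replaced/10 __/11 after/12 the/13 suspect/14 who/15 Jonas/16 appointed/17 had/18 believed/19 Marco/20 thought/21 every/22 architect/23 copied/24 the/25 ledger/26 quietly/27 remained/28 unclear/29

The gap at 11 is the object of "replaced", inside a relative clause.
The relative pronoun is "that" (word 7); it is bound by the head noun immediately before it.
Its filler is the head noun "patent", at word 6.

6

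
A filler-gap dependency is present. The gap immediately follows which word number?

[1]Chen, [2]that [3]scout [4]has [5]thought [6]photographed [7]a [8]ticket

The displaced element is "Chen" (word 1).
It is linked across 1 clause boundary (Ø).
It functions as the subject of "photographed", so the gap sits immediately after word 5 ("thought").
Base order: That scout has thought Chen photographed a ticket.

5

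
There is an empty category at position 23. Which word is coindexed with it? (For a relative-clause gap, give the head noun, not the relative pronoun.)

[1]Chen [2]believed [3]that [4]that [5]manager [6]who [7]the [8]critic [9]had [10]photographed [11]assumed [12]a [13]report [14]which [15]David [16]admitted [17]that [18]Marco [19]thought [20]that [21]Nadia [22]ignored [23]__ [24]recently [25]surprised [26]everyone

The gap at 23 is the object of "ignored", inside a relative clause.
The relative pronoun is "which" (word 14); it is bound by the head noun immediately before it.
Its filler is the head noun "report", at word 13.

13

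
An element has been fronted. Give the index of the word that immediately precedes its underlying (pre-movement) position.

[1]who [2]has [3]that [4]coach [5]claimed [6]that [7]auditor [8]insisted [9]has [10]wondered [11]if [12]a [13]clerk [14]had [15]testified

The displaced element is "who" (word 1).
It is linked across 2 clause boundaries (Ø → Ø).
It functions as the subject of "wondered", so the gap sits immediately after word 8 ("insisted").
Base order: That coach has claimed that auditor insisted who has wondered if a clerk had testified.

8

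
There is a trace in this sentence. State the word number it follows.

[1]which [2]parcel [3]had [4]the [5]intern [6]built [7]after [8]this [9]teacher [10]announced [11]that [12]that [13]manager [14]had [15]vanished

The displaced element is "which parcel" (word 2).
It functions as the direct object of "built", so the gap sits immediately after word 6 ("built").
Base order: The intern had built which parcel after this teacher announced that that manager had vanished.

6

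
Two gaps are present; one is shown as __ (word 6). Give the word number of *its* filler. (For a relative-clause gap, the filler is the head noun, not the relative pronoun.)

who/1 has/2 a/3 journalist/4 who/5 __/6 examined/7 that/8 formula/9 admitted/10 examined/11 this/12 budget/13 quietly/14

The marked gap is inside the relative clause, the subject of "examined".
Its filler is the head noun "journalist" (via "who"), at word 4.
(The other dependency links word 1 to a gap after word 10.)

4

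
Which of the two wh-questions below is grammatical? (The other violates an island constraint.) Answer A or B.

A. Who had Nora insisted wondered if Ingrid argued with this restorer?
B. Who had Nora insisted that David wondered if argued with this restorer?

A

In B, the wh-phrase is extracted from inside a wh-island (introduced by "if"), which blocks movement.
In A, the extraction path crosses only that-complement boundaries, which are transparent.
So A is grammatical.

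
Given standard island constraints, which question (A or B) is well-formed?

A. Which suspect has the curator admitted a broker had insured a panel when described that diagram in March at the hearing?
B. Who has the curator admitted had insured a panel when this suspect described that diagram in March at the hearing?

B

In A, the wh-phrase is extracted from inside an adjunct island (introduced by "when"), which blocks movement.
In B, the extraction path crosses only that-complement boundaries, which are transparent.
So B is grammatical.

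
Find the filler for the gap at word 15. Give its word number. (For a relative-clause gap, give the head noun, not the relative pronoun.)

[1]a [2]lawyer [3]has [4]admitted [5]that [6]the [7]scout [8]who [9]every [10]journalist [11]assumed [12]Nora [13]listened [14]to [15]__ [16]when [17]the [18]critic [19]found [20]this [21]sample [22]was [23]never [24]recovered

7

The gap at 15 is the prepositional object of "listened", inside a relative clause.
The relative pronoun is "who" (word 8); it is bound by the head noun immediately before it.
Its filler is the head noun "scout", at word 7.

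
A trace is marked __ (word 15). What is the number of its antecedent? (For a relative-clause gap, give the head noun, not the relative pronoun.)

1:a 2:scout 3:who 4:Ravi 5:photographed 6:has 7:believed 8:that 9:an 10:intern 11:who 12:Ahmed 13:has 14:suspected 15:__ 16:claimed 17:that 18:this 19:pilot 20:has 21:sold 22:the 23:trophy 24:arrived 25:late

10

The gap at 15 is the subject of "claimed", inside a relative clause.
The relative pronoun is "who" (word 11); it is bound by the head noun immediately before it.
Its filler is the head noun "intern", at word 10.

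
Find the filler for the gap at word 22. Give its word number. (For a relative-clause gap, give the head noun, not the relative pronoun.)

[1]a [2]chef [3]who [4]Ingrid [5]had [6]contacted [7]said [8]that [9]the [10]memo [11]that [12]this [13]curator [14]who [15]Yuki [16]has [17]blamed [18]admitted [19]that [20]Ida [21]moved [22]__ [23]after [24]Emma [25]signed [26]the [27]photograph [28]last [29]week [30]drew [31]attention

10

The gap at 22 is the object of "moved", inside a relative clause.
The relative pronoun is "that" (word 11); it is bound by the head noun immediately before it.
Its filler is the head noun "memo", at word 10.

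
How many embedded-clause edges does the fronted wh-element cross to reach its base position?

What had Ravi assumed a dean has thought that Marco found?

"what" is extracted from the object of "found".
Boundaries crossed, outermost first: [Ø], [that] — 2 in total.

2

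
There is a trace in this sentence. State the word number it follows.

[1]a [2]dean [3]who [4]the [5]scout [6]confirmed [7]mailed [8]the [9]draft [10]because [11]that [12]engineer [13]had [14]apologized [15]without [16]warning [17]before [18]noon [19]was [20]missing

6

The displaced element is "a dean" (word 2).
It is linked across 1 clause boundary (Ø).
It functions as the subject of "mailed", so the gap sits immediately after word 6 ("confirmed").
Base order: The scout confirmed that a dean mailed the draft because that engineer had apologized without warning before noon.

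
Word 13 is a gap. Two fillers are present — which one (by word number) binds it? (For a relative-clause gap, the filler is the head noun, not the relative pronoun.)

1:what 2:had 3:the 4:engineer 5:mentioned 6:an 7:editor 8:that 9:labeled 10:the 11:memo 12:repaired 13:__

1

The marked gap is the direct object of "repaired".
Its filler is the fronted wh-phrase "what", at word 1.
(The other dependency links word 7 to a gap after word 8.)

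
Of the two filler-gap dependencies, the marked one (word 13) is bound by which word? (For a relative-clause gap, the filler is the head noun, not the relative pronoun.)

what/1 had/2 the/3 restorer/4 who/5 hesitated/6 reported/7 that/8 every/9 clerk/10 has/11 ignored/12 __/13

The marked gap is the direct object of "ignored".
Its filler is the fronted wh-phrase "what", at word 1.
(The other dependency links word 4 to a gap after word 5.)

1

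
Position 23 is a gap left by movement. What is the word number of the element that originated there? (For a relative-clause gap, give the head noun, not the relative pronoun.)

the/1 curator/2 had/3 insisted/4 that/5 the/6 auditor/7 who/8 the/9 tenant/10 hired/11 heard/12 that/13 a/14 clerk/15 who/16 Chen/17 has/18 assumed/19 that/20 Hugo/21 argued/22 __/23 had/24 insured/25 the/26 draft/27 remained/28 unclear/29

The gap at 23 is the subject of "insured", inside a relative clause.
The relative pronoun is "who" (word 16); it is bound by the head noun immediately before it.
Its filler is the head noun "clerk", at word 15.

15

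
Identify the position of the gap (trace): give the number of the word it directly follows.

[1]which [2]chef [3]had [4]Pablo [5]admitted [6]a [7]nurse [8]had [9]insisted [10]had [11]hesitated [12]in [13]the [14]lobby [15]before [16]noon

The displaced element is "which chef" (word 2).
It is linked across 2 clause boundaries (Ø → Ø).
It functions as the subject of "hesitated", so the gap sits immediately after word 9 ("insisted").
Base order: Pablo had admitted a nurse had insisted which chef had hesitated in the lobby before noon.

9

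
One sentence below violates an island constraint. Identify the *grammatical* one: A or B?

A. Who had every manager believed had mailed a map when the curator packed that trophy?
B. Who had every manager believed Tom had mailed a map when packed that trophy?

A

In B, the wh-phrase is extracted from inside an adjunct island (introduced by "when"), which blocks movement.
In A, the extraction path crosses only that-complement boundaries, which are transparent.
So A is grammatical.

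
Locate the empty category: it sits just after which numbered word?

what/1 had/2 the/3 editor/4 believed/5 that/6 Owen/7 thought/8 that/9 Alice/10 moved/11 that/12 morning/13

11

The displaced element is "what" (word 1).
It is linked across 2 clause boundaries (that → that).
It functions as the direct object of "moved", so the gap sits immediately after word 11 ("moved").
Base order: The editor had believed that Owen thought that Alice moved what that morning.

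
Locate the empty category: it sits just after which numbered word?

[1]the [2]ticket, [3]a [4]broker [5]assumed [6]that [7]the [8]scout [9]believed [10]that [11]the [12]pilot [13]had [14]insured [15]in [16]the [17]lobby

14

The displaced element is "the ticket" (word 2).
It is linked across 2 clause boundaries (that → that).
It functions as the direct object of "insured", so the gap sits immediately after word 14 ("insured").
Base order: A broker assumed that the scout believed that the pilot had insured the ticket in the lobby.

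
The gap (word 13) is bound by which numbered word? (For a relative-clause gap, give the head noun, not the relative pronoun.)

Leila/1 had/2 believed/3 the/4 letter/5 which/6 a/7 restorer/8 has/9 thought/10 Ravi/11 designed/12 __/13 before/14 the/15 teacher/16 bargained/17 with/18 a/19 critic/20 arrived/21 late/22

The gap at 13 is the object of "designed", inside a relative clause.
The relative pronoun is "which" (word 6); it is bound by the head noun immediately before it.
Its filler is the head noun "letter", at word 5.

5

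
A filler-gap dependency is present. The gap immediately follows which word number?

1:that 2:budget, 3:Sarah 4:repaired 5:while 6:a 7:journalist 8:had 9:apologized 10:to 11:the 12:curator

The displaced element is "that budget" (word 2).
It functions as the direct object of "repaired", so the gap sits immediately after word 4 ("repaired").
Base order: Sarah repaired that budget while a journalist had apologized to the curator.

4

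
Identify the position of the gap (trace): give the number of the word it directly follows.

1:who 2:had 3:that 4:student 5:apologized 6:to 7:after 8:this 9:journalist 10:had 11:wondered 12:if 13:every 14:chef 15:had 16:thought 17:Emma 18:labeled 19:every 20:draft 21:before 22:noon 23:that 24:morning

6

The displaced element is "who" (word 1).
It functions as the object of the preposition "to" of "apologized", so the gap sits immediately after word 6 ("to").
Base order: That student had apologized to who after this journalist had wondered if every chef had thought Emma labeled every draft before noon that morning.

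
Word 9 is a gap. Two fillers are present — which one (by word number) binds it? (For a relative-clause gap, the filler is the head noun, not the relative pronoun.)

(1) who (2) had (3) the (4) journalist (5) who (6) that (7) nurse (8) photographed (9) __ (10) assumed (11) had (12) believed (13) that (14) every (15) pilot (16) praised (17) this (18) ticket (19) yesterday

The marked gap is inside the relative clause, the direct object of "photographed".
Its filler is the head noun "journalist" (via "who"), at word 4.
(The other dependency links word 1 to a gap after word 10.)

4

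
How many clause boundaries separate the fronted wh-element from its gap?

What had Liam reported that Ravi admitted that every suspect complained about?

2

"what" is extracted from the PP object of "complained".
Boundaries crossed, outermost first: [that], [that] — 2 in total.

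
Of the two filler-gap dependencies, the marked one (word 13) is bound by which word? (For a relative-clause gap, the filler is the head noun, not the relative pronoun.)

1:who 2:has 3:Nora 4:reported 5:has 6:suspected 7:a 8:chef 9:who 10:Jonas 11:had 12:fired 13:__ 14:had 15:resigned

The marked gap is inside the relative clause, the direct object of "fired".
Its filler is the head noun "chef" (via "who"), at word 8.
(The other dependency links word 1 to a gap after word 4.)

8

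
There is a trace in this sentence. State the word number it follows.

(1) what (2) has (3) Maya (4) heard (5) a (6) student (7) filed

The displaced element is "what" (word 1).
It is linked across 1 clause boundary (Ø).
It functions as the direct object of "filed", so the gap sits immediately after word 7 ("filed").
Base order: Maya has heard a student filed what.

7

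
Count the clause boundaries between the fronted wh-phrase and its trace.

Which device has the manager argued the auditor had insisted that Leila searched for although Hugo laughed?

2

"which device" is extracted from the PP object of "searched".
Boundaries crossed, outermost first: [Ø], [that] — 2 in total.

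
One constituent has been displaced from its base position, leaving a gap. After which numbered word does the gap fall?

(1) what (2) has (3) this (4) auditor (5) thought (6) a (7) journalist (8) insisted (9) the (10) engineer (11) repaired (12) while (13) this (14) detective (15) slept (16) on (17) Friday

The displaced element is "what" (word 1).
It is linked across 2 clause boundaries (Ø → Ø).
It functions as the direct object of "repaired", so the gap sits immediately after word 11 ("repaired").
Base order: This auditor has thought a journalist insisted the engineer repaired what while this detective slept on Friday.

11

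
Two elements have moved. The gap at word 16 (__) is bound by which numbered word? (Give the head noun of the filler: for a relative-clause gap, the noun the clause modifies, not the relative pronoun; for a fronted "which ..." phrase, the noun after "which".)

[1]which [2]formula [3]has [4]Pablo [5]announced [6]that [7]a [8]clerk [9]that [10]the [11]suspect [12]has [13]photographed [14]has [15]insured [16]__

2

The marked gap is the direct object of "insured".
Its filler is the fronted wh-phrase "which formula", at word 2.
(The other dependency links word 8 to a gap after word 13.)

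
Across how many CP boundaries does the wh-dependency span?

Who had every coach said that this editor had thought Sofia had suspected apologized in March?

"who" is extracted from the subject of "apologized".
Boundaries crossed, outermost first: [that], [Ø], [Ø] — 3 in total.

3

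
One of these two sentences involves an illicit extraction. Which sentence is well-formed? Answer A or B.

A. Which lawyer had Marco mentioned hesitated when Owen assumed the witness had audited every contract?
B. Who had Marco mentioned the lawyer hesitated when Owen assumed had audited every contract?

A

In B, the wh-phrase is extracted from inside an adjunct island (introduced by "when"), which blocks movement.
In A, the extraction path crosses only that-complement boundaries, which are transparent.
So A is grammatical.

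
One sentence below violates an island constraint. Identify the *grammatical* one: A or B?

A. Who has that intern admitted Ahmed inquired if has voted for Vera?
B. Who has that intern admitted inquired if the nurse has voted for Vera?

In A, the wh-phrase is extracted from inside a wh-island (introduced by "if"), which blocks movement.
In B, the extraction path crosses only that-complement boundaries, which are transparent.
So B is grammatical.

B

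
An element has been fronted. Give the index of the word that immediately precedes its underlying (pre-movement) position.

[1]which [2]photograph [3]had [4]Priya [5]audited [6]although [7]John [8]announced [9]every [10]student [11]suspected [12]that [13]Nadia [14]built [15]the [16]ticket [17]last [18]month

The displaced element is "which photograph" (word 2).
It functions as the direct object of "audited", so the gap sits immediately after word 5 ("audited").
Base order: Priya had audited which photograph although John announced every student suspected that Nadia built the ticket last month.

5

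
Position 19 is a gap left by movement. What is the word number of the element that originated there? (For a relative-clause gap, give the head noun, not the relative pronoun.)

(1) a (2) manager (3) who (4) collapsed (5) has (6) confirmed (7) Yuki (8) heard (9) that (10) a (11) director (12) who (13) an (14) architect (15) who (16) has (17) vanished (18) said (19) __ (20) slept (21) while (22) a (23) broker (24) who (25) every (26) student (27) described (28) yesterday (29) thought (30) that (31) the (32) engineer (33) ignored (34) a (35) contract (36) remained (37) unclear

11

The gap at 19 is the subject of "slept", inside a relative clause.
The relative pronoun is "who" (word 12); it is bound by the head noun immediately before it.
Its filler is the head noun "director", at word 11.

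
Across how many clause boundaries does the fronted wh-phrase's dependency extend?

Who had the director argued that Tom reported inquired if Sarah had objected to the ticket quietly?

2

"who" is extracted from the subject of "inquired".
Boundaries crossed, outermost first: [that], [Ø] — 2 in total.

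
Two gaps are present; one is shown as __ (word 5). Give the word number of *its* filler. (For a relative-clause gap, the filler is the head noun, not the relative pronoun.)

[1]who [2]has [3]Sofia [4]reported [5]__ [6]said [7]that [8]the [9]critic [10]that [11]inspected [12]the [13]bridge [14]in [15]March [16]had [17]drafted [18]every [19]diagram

1

The marked gap is the subject of "said".
Its filler is the fronted wh-phrase "who", at word 1.
(The other dependency links word 9 to a gap after word 10.)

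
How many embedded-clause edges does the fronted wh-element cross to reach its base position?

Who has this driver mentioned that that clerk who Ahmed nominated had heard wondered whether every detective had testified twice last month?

2

"who" is extracted from the subject of "wondered".
Boundaries crossed, outermost first: [that], [Ø] — 2 in total.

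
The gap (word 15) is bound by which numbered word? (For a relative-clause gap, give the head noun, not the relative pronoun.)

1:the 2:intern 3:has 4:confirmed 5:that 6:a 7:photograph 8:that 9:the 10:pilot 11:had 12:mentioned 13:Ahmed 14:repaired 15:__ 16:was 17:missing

The gap at 15 is the object of "repaired", inside a relative clause.
The relative pronoun is "that" (word 8); it is bound by the head noun immediately before it.
Its filler is the head noun "photograph", at word 7.

7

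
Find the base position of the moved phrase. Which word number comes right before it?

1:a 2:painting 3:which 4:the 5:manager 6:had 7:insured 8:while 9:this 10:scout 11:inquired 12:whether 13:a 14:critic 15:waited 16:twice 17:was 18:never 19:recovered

7

The displaced element is "a painting" (word 2).
It functions as the direct object of "insured", so the gap sits immediately after word 7 ("insured").
Base order: The manager had insured a painting while this scout inquired whether a critic waited twice.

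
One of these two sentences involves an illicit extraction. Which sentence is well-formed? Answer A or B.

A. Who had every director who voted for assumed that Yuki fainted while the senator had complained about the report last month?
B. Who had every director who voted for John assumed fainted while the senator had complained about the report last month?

In A, the wh-phrase is extracted from inside a complex-NP island (relative clause) (introduced by "who"), which blocks movement.
In B, the extraction path crosses only that-complement boundaries, which are transparent.
So B is grammatical.

B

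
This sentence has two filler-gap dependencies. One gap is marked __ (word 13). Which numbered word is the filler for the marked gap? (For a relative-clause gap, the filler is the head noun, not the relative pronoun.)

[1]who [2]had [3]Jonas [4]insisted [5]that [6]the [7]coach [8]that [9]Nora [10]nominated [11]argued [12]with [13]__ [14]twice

The marked gap is the object of the preposition "with" of "argued".
Its filler is the fronted wh-phrase "who", at word 1.
(The other dependency links word 7 to a gap after word 10.)

1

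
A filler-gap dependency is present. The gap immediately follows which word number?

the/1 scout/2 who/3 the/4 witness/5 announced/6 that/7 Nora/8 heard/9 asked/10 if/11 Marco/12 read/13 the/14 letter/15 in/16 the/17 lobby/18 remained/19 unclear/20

The displaced element is "the scout" (word 2).
It is linked across 2 clause boundaries (that → Ø).
It functions as the subject of "asked", so the gap sits immediately after word 9 ("heard").
Base order: The witness announced that Nora heard the scout asked if Marco read the letter in the lobby.

9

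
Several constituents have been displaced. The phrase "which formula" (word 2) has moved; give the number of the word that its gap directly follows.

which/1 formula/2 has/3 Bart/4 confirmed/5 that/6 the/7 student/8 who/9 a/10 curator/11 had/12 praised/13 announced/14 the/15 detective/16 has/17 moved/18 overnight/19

The displaced element is "which formula" (word 2).
It is linked across 2 clause boundaries (that → Ø).
It functions as the direct object of "moved", so the gap sits immediately after word 18 ("moved").
Base order: Bart has confirmed that the student who a curator had praised announced the detective has moved which formula overnight.

18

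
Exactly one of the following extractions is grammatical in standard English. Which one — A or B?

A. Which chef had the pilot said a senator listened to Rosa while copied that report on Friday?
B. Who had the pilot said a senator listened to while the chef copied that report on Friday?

In A, the wh-phrase is extracted from inside an adjunct island (introduced by "while"), which blocks movement.
In B, the extraction path crosses only that-complement boundaries, which are transparent.
So B is grammatical.

B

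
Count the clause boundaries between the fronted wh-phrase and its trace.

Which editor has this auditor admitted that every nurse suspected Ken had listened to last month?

2

"which editor" is extracted from the PP object of "listened".
Boundaries crossed, outermost first: [that], [Ø] — 2 in total.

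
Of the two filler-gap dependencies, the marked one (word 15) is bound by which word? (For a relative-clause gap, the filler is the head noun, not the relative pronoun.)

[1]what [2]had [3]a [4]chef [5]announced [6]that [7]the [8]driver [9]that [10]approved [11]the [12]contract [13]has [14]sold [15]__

1

The marked gap is the direct object of "sold".
Its filler is the fronted wh-phrase "what", at word 1.
(The other dependency links word 8 to a gap after word 9.)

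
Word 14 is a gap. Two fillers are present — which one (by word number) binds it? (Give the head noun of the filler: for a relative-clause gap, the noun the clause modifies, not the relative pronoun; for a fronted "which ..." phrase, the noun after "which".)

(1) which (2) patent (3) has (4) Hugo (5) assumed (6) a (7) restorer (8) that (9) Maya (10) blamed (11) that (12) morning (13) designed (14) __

The marked gap is the direct object of "designed".
Its filler is the fronted wh-phrase "which patent", at word 2.
(The other dependency links word 7 to a gap after word 10.)

2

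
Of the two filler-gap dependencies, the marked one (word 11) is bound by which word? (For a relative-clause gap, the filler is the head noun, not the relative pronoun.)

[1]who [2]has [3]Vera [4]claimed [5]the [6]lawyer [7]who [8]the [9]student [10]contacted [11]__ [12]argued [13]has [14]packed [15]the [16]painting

6

The marked gap is inside the relative clause, the direct object of "contacted".
Its filler is the head noun "lawyer" (via "who"), at word 6.
(The other dependency links word 1 to a gap after word 12.)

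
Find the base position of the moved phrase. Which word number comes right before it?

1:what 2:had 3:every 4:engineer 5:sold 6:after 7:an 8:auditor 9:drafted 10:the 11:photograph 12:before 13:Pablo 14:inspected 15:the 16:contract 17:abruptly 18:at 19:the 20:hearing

The displaced element is "what" (word 1).
It functions as the direct object of "sold", so the gap sits immediately after word 5 ("sold").
Base order: Every engineer had sold what after an auditor drafted the photograph before Pablo inspected the contract abruptly at the hearing.

5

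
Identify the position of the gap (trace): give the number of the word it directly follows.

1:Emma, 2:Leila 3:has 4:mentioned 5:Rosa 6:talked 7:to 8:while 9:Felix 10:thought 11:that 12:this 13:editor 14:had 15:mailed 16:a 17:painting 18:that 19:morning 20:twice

7

The displaced element is "Emma" (word 1).
It is linked across 1 clause boundary (Ø).
It functions as the object of the preposition "to" of "talked", so the gap sits immediately after word 7 ("to").
Base order: Leila has mentioned Rosa talked to Emma while Felix thought that this editor had mailed a painting that morning twice.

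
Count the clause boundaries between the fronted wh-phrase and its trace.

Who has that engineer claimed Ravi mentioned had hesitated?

"who" is extracted from the subject of "hesitated".
Boundaries crossed, outermost first: [Ø], [Ø] — 2 in total.

2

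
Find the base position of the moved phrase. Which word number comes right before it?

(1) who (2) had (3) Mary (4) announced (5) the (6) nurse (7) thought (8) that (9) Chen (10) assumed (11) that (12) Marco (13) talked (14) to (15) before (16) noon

14

The displaced element is "who" (word 1).
It is linked across 3 clause boundaries (Ø → that → that).
It functions as the object of the preposition "to" of "talked", so the gap sits immediately after word 14 ("to").
Base order: Mary had announced the nurse thought that Chen assumed that Marco talked to who before noon.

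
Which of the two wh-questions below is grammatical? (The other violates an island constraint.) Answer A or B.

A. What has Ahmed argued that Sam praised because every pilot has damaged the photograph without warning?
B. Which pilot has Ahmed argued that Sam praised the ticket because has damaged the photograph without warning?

A

In B, the wh-phrase is extracted from inside an adjunct island (introduced by "because"), which blocks movement.
In A, the extraction path crosses only that-complement boundaries, which are transparent.
So A is grammatical.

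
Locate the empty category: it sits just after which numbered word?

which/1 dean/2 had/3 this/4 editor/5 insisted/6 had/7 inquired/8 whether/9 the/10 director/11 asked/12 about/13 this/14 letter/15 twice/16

The displaced element is "which dean" (word 2).
It is linked across 1 clause boundary (Ø).
It functions as the subject of "inquired", so the gap sits immediately after word 6 ("insisted").
Base order: This editor had insisted that which dean had inquired whether the director asked about this letter twice.

6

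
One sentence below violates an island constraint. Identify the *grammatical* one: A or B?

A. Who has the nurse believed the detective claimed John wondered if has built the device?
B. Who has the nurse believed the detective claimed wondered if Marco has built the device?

B

In A, the wh-phrase is extracted from inside a wh-island (introduced by "if"), which blocks movement.
In B, the extraction path crosses only that-complement boundaries, which are transparent.
So B is grammatical.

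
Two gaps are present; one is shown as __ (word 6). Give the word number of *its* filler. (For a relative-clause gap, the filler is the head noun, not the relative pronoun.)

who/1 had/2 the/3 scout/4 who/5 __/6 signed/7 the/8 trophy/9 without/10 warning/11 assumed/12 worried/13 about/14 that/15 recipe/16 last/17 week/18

4

The marked gap is inside the relative clause, the subject of "signed".
Its filler is the head noun "scout" (via "who"), at word 4.
(The other dependency links word 1 to a gap after word 12.)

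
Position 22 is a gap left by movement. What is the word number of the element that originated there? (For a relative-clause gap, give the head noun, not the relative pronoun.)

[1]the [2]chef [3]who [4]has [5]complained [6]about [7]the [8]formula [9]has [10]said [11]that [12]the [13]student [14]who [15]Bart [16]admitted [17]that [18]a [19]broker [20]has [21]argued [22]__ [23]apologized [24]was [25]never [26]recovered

The gap at 22 is the subject of "apologized", inside a relative clause.
The relative pronoun is "who" (word 14); it is bound by the head noun immediately before it.
Its filler is the head noun "student", at word 13.

13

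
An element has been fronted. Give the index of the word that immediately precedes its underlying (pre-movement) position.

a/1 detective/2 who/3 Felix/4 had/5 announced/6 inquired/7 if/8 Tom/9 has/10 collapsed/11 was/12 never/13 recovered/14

6

The displaced element is "a detective" (word 2).
It is linked across 1 clause boundary (Ø).
It functions as the subject of "inquired", so the gap sits immediately after word 6 ("announced").
Base order: Felix had announced a detective inquired if Tom has collapsed.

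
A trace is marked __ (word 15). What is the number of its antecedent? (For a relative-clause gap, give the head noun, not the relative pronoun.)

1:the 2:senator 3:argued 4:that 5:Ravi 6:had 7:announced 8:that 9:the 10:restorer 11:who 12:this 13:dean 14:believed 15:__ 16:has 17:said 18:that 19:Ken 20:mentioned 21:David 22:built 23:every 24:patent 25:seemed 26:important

10

The gap at 15 is the subject of "said", inside a relative clause.
The relative pronoun is "who" (word 11); it is bound by the head noun immediately before it.
Its filler is the head noun "restorer", at word 10.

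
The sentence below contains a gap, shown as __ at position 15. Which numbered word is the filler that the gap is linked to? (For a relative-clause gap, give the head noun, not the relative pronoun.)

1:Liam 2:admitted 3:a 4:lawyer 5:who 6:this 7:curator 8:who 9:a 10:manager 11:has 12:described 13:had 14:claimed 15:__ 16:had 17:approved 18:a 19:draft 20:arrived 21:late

The gap at 15 is the subject of "approved", inside a relative clause.
The relative pronoun is "who" (word 5); it is bound by the head noun immediately before it.
Its filler is the head noun "lawyer", at word 4.

4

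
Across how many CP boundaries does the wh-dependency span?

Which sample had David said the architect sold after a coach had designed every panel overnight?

1

"which sample" is extracted from the object of "sold".
Boundaries crossed, outermost first: [Ø] — 1 in total.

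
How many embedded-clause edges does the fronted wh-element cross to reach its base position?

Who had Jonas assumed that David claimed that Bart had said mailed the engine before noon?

"who" is extracted from the subject of "mailed".
Boundaries crossed, outermost first: [that], [that], [Ø] — 3 in total.

3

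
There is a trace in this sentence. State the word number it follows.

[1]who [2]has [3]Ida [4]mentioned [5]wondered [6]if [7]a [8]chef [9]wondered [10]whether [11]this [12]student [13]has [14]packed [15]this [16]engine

4

The displaced element is "who" (word 1).
It is linked across 1 clause boundary (Ø).
It functions as the subject of "wondered", so the gap sits immediately after word 4 ("mentioned").
Base order: Ida has mentioned that who wondered if a chef wondered whether this student has packed this engine.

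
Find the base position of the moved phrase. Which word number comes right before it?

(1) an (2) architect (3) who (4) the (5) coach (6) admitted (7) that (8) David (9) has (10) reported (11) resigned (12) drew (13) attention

The displaced element is "an architect" (word 2).
It is linked across 2 clause boundaries (that → Ø).
It functions as the subject of "resigned", so the gap sits immediately after word 10 ("reported").
Base order: The coach admitted that David has reported that an architect resigned.

10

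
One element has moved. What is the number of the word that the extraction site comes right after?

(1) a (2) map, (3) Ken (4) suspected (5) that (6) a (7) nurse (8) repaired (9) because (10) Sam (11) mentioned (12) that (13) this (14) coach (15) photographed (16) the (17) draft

8

The displaced element is "a map" (word 2).
It is linked across 1 clause boundary (that).
It functions as the direct object of "repaired", so the gap sits immediately after word 8 ("repaired").
Base order: Ken suspected that a nurse repaired a map because Sam mentioned that this coach photographed the draft.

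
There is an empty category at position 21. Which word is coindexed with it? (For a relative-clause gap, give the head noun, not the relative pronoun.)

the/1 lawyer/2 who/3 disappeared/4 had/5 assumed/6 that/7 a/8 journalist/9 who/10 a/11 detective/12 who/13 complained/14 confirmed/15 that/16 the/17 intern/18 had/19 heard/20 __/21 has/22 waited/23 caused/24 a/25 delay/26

The gap at 21 is the subject of "waited", inside a relative clause.
The relative pronoun is "who" (word 10); it is bound by the head noun immediately before it.
Its filler is the head noun "journalist", at word 9.

9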